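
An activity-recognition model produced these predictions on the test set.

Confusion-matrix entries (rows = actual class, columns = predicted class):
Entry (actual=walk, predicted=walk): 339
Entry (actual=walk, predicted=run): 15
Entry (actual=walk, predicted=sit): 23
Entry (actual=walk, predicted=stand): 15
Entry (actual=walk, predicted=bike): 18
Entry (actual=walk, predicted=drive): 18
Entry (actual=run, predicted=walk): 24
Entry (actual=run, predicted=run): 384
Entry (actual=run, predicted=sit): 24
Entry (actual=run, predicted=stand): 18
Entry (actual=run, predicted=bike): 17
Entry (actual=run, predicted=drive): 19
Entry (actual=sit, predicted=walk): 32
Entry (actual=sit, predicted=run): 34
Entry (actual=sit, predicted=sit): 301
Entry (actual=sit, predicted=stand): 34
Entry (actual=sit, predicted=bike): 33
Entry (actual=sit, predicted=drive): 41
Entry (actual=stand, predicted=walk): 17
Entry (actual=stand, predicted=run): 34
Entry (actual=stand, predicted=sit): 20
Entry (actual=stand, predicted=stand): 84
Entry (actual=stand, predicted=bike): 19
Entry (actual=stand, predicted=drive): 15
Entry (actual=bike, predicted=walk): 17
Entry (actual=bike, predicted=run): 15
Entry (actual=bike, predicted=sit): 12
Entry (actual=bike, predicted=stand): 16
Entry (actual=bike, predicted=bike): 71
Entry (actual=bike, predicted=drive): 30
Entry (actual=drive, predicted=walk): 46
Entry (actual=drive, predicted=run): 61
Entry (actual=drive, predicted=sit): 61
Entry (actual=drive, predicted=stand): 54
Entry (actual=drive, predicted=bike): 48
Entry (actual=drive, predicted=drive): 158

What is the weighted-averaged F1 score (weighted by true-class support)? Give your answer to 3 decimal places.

0.612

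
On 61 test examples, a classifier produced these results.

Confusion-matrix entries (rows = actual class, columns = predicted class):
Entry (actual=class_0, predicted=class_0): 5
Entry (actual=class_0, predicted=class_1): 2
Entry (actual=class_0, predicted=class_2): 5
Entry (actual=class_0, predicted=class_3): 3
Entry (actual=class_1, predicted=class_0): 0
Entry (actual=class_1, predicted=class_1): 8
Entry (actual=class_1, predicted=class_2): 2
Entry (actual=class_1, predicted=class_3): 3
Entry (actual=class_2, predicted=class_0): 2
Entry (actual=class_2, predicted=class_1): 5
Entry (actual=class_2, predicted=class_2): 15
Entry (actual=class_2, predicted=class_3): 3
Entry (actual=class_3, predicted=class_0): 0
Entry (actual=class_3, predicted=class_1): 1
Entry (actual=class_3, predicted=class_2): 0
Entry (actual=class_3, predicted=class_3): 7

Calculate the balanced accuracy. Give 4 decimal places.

Balanced accuracy = mean of per-class recall.
  class_0: recall = 5/15 = 0.33333
  class_1: recall = 8/13 = 0.61538
  class_2: recall = 15/25 = 0.60000
  class_3: recall = 7/8 = 0.87500
Mean = (0.33333 + 0.61538 + 0.60000 + 0.87500) / 4 = 0.6059

0.6059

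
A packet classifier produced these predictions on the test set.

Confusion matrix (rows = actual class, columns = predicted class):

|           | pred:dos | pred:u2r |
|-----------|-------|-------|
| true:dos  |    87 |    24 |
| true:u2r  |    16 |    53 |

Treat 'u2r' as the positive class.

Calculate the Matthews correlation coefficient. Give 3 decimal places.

0.542

MCC = (TP·TN − FP·FN) / √((TP+FP)(TP+FN)(TN+FP)(TN+FN))
Numerator = 53·87 − 24·16 = 4227
Denominator = √(77·69·111·103) = √60743529 = 7793.8135
MCC = 4227 / 7793.8135 = 0.542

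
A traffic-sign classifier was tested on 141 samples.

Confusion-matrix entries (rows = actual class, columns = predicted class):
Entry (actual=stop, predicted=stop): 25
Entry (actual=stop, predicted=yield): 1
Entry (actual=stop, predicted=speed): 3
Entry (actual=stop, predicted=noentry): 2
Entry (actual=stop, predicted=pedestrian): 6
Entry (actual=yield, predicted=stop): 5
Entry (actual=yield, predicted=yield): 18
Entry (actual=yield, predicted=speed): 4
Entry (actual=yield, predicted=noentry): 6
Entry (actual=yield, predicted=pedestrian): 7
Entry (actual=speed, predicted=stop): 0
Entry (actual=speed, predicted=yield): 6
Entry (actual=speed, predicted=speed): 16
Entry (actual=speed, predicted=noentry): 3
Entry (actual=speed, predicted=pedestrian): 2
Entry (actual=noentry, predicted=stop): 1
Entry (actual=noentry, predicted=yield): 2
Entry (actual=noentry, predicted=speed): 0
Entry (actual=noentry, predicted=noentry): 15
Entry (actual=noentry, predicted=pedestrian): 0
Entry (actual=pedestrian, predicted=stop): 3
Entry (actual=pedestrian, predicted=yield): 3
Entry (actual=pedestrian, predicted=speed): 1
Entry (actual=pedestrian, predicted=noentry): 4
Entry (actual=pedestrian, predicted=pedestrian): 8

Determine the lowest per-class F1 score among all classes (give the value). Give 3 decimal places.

0.381

Per-class F1 score (2·TP/(2·TP+FP+FN)):
  stop: TP=25, FP=5+0+1+3=9, FN=1+3+2+6=12 → 50/71 = 0.7042
  yield: TP=18, FP=1+6+2+3=12, FN=5+4+6+7=22 → 36/70 = 0.5143
  speed: TP=16, FP=3+4+0+1=8, FN=0+6+3+2=11 → 32/51 = 0.6275
  noentry: TP=15, FP=2+6+3+4=15, FN=1+2+0+0=3 → 30/48 = 0.6250
  pedestrian: TP=8, FP=6+7+2+0=15, FN=3+3+1+4=11 → 16/42 = 0.3810
Lowest is class 'pedestrian' with F1 score = 0.381.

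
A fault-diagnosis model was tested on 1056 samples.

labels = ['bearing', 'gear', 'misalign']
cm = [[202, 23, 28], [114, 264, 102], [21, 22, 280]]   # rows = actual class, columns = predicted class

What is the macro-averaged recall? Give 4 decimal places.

Per-class recall (TP/(TP+FN)):
  bearing: TP=202, FN=23+28=51 → 202/253 = 0.79842
  gear: TP=264, FN=114+102=216 → 264/480 = 0.55000
  misalign: TP=280, FN=21+22=43 → 280/323 = 0.86687
Macro-recall = mean = (0.79842 + 0.55000 + 0.86687) / 3 = 0.7384

0.7384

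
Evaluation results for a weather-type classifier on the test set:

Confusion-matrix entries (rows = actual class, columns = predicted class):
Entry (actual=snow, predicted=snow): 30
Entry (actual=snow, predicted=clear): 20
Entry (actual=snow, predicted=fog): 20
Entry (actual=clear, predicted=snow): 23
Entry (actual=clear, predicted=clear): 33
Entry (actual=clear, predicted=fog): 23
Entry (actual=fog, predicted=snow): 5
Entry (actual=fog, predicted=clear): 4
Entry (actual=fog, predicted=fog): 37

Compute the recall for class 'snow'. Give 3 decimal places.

0.429

Take TP from the diagonal, FP from the rest of the 'snow' prediction marginal, FN from the rest of the 'snow' actual marginal.
recall = TP/(TP+FN).
snow: TP=30, FN=20+20=40 → 30/70 = 0.4286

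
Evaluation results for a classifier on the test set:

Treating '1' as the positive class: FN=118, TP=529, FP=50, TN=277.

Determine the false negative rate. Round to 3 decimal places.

FNR = FN/(FN+TP) = 118/(118+529) = 0.182

0.182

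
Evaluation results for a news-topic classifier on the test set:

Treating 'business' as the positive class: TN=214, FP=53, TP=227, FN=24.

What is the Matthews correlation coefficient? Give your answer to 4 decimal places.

0.7079

MCC = (TP·TN − FP·FN) / √((TP+FP)(TP+FN)(TN+FP)(TN+FN))
Numerator = 227·214 − 53·24 = 47306
Denominator = √(280·251·267·238) = √4466012880 = 66828.2342
MCC = 47306 / 66828.2342 = 0.7079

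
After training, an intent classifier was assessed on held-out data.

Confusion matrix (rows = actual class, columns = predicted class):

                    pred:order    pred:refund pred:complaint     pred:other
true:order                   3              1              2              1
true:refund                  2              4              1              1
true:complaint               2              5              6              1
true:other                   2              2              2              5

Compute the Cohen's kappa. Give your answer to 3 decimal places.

Observed agreement pₒ = trace/N = 18/40 = 0.4500
Expected agreement pₑ = Σ (rowᵢ·colᵢ)/N² = (7·9 + 8·12 + 14·11 + 11·8)/40² = 0.2506
κ = (pₒ − pₑ)/(1 − pₑ) = (0.4500 − 0.2506)/(1 − 0.2506) = 0.266

0.266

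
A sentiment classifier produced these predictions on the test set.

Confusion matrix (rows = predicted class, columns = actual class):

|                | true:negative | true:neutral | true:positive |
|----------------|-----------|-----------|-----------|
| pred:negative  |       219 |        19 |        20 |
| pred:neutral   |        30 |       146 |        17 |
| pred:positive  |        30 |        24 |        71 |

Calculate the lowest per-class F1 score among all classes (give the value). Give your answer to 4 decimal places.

0.6094

Per-class F1 score (2·TP/(2·TP+FP+FN)):
  negative: TP=219, FP=19+20=39, FN=30+30=60 → 438/537 = 0.81564
  neutral: TP=146, FP=30+17=47, FN=19+24=43 → 292/382 = 0.76440
  positive: TP=71, FP=30+24=54, FN=20+17=37 → 142/233 = 0.60944
Lowest is class 'positive' with F1 score = 0.6094.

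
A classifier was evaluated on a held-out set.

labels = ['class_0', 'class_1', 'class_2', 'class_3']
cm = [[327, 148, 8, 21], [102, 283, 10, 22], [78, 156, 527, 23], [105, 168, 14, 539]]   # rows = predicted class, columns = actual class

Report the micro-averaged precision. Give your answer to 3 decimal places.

Micro-averaging pools counts across classes: ΣTP=1676, ΣFP=855, ΣFN=855.
Micro-precision = TP/(TP+FP) on pooled counts = 0.662 (equals overall accuracy in single-label multiclass).

0.662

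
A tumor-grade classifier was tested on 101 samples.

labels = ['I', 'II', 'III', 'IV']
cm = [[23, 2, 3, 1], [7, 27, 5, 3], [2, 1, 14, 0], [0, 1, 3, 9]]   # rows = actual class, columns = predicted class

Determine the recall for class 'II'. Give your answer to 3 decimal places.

0.643

One-vs-rest for 'II': TP = diagonal; FP = other classes predicted 'II'; FN = 'II' predicted as other.
recall = TP/(TP+FN).
II: TP=27, FN=7+5+3=15 → 27/42 = 0.6429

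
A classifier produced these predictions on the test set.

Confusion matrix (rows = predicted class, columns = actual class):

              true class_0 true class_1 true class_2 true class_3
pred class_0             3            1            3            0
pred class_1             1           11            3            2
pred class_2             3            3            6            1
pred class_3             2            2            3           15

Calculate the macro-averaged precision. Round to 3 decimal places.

0.555

Per-class precision (TP/(TP+FP)):
  class_0: TP=3, FP=1+3+0=4 → 3/7 = 0.4286
  class_1: TP=11, FP=1+3+2=6 → 11/17 = 0.6471
  class_2: TP=6, FP=3+3+1=7 → 6/13 = 0.4615
  class_3: TP=15, FP=2+2+3=7 → 15/22 = 0.6818
Macro-precision = mean = (0.4286 + 0.6471 + 0.4615 + 0.6818) / 4 = 0.555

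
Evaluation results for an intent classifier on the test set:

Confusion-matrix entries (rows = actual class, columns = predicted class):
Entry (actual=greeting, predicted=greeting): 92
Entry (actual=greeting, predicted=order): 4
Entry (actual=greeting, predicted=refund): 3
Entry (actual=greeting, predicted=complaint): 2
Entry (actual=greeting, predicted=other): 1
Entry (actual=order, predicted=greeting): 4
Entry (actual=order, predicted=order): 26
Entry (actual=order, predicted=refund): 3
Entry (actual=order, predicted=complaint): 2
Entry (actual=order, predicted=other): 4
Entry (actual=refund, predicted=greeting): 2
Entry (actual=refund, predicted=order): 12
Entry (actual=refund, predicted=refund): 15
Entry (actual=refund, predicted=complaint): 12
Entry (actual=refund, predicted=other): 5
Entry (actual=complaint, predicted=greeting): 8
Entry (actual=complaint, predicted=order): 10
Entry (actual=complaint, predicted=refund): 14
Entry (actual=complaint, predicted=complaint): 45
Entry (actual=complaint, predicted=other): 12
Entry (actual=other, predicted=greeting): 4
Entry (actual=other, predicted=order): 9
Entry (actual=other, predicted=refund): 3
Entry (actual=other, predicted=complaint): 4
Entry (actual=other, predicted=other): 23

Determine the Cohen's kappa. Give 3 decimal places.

Observed agreement pₒ = trace/N = 201/319 = 0.6301
Expected agreement pₑ = Σ (rowᵢ·colᵢ)/N² = (102·110 + 39·61 + 46·38 + 89·65 + 43·45)/319² = 0.2267
κ = (pₒ − pₑ)/(1 − pₑ) = (0.6301 − 0.2267)/(1 − 0.2267) = 0.522

0.522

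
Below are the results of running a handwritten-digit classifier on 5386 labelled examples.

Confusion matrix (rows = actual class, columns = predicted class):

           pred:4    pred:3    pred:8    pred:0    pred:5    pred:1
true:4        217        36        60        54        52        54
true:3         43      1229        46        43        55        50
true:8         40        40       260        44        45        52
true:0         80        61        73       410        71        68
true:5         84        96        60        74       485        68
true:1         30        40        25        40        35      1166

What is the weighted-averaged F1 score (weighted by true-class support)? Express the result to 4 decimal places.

0.6964

Per-class F1 score (2·TP/(2·TP+FP+FN)):
  4: TP=217, FP=43+40+80+84+30=277, FN=36+60+54+52+54=256 → 434/967 = 0.44881
  3: TP=1229, FP=36+40+61+96+40=273, FN=43+46+43+55+50=237 → 2458/2968 = 0.82817
  8: TP=260, FP=60+46+73+60+25=264, FN=40+40+44+45+52=221 → 520/1005 = 0.51741
  0: TP=410, FP=54+43+44+74+40=255, FN=80+61+73+71+68=353 → 820/1428 = 0.57423
  5: TP=485, FP=52+55+45+71+35=258, FN=84+96+60+74+68=382 → 970/1610 = 0.60248
  1: TP=1166, FP=54+50+52+68+68=292, FN=30+40+25+40+35=170 → 2332/2794 = 0.83465
Weighted-F1 score = Σ (supportᵢ/N)·F1 scoreᵢ with N=5386: (473/5386)·0.44881 + (1466/5386)·0.82817 + (481/5386)·0.51741 + (763/5386)·0.57423 + (867/5386)·0.60248 + (1336/5386)·0.83465 = 0.6964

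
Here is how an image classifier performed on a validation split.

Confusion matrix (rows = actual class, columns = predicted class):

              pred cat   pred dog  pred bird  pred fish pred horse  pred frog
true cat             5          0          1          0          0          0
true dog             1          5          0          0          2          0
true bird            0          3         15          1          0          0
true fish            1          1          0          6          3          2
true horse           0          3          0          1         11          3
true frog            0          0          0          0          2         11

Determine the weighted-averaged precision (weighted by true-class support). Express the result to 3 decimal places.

0.716

Per-class precision (TP/(TP+FP)):
  cat: TP=5, FP=1+0+1+0+0=2 → 5/7 = 0.7143
  dog: TP=5, FP=0+3+1+3+0=7 → 5/12 = 0.4167
  bird: TP=15, FP=1+0+0+0+0=1 → 15/16 = 0.9375
  fish: TP=6, FP=0+0+1+1+0=2 → 6/8 = 0.7500
  horse: TP=11, FP=0+2+0+3+2=7 → 11/18 = 0.6111
  frog: TP=11, FP=0+0+0+2+3=5 → 11/16 = 0.6875
Weighted-precision = Σ (supportᵢ/N)·precisionᵢ with N=77: (6/77)·0.7143 + (8/77)·0.4167 + (19/77)·0.9375 + (13/77)·0.7500 + (18/77)·0.6111 + (13/77)·0.6875 = 0.716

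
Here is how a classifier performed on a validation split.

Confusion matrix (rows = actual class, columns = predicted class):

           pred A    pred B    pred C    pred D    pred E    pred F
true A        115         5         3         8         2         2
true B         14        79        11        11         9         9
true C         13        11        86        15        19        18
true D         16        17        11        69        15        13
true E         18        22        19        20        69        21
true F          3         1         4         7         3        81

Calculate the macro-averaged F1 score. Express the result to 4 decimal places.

0.5936

Per-class F1 score (2·TP/(2·TP+FP+FN)):
  A: TP=115, FP=14+13+16+18+3=64, FN=5+3+8+2+2=20 → 230/314 = 0.73248
  B: TP=79, FP=5+11+17+22+1=56, FN=14+11+11+9+9=54 → 158/268 = 0.58955
  C: TP=86, FP=3+11+11+19+4=48, FN=13+11+15+19+18=76 → 172/296 = 0.58108
  D: TP=69, FP=8+11+15+20+7=61, FN=16+17+11+15+13=72 → 138/271 = 0.50923
  E: TP=69, FP=2+9+19+15+3=48, FN=18+22+19+20+21=100 → 138/286 = 0.48252
  F: TP=81, FP=2+9+18+13+21=63, FN=3+1+4+7+3=18 → 162/243 = 0.66667
Macro-F1 score = mean = (0.73248 + 0.58955 + 0.58108 + 0.50923 + 0.48252 + 0.66667) / 6 = 0.5936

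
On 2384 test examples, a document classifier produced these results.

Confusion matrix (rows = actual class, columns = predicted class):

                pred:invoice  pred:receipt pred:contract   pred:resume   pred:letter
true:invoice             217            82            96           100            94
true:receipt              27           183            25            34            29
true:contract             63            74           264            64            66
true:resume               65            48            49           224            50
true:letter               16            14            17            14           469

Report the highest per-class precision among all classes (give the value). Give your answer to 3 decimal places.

Per-class precision (TP/(TP+FP)):
  invoice: TP=217, FP=27+63+65+16=171 → 217/388 = 0.5593
  receipt: TP=183, FP=82+74+48+14=218 → 183/401 = 0.4564
  contract: TP=264, FP=96+25+49+17=187 → 264/451 = 0.5854
  resume: TP=224, FP=100+34+64+14=212 → 224/436 = 0.5138
  letter: TP=469, FP=94+29+66+50=239 → 469/708 = 0.6624
Highest is class 'letter' with precision = 0.662.

0.662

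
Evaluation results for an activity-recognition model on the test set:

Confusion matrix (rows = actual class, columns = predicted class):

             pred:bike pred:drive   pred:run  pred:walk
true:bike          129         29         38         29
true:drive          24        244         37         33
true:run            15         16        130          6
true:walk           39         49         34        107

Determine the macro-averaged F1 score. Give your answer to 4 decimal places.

0.6223

Per-class F1 score (2·TP/(2·TP+FP+FN)):
  bike: TP=129, FP=24+15+39=78, FN=29+38+29=96 → 258/432 = 0.59722
  drive: TP=244, FP=29+16+49=94, FN=24+37+33=94 → 488/676 = 0.72189
  run: TP=130, FP=38+37+34=109, FN=15+16+6=37 → 260/406 = 0.64039
  walk: TP=107, FP=29+33+6=68, FN=39+49+34=122 → 214/404 = 0.52970
Macro-F1 score = mean = (0.59722 + 0.72189 + 0.64039 + 0.52970) / 4 = 0.6223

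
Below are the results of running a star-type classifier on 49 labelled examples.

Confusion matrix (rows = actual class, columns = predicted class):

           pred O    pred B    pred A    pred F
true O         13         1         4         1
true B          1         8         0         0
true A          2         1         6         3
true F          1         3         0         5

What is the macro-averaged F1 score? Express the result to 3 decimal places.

0.638

Per-class F1 score (2·TP/(2·TP+FP+FN)):
  O: TP=13, FP=1+2+1=4, FN=1+4+1=6 → 26/36 = 0.7222
  B: TP=8, FP=1+1+3=5, FN=1+0+0=1 → 16/22 = 0.7273
  A: TP=6, FP=4+0+0=4, FN=2+1+3=6 → 12/22 = 0.5455
  F: TP=5, FP=1+0+3=4, FN=1+3+0=4 → 10/18 = 0.5556
Macro-F1 score = mean = (0.7222 + 0.7273 + 0.5455 + 0.5556) / 4 = 0.638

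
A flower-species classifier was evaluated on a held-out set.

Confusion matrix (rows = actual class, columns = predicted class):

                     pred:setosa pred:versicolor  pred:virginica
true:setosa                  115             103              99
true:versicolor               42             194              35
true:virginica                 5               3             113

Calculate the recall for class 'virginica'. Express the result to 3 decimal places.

0.934

Treat 'virginica' as positive and all other classes as negative.
recall = TP/(TP+FN).
virginica: TP=113, FN=5+3=8 → 113/121 = 0.9339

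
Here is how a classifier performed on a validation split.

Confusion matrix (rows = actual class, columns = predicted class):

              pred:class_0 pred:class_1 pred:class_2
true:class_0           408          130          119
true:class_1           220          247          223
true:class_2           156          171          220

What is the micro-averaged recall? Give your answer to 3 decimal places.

Micro-averaging pools counts across classes: ΣTP=875, ΣFP=1019, ΣFN=1019.
Micro-recall = TP/(TP+FN) on pooled counts = 0.462 (equals overall accuracy in single-label multiclass).

0.462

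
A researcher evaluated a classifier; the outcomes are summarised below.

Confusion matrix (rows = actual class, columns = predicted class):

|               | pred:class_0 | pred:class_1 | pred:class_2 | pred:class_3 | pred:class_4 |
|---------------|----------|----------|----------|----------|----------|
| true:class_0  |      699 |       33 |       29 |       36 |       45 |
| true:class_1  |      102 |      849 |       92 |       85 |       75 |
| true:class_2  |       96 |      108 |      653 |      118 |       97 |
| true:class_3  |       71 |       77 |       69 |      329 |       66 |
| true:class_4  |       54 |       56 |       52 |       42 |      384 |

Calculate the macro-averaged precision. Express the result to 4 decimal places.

0.6569

Per-class precision (TP/(TP+FP)):
  class_0: TP=699, FP=102+96+71+54=323 → 699/1022 = 0.68395
  class_1: TP=849, FP=33+108+77+56=274 → 849/1123 = 0.75601
  class_2: TP=653, FP=29+92+69+52=242 → 653/895 = 0.72961
  class_3: TP=329, FP=36+85+118+42=281 → 329/610 = 0.53934
  class_4: TP=384, FP=45+75+97+66=283 → 384/667 = 0.57571
Macro-precision = mean = (0.68395 + 0.75601 + 0.72961 + 0.53934 + 0.57571) / 5 = 0.6569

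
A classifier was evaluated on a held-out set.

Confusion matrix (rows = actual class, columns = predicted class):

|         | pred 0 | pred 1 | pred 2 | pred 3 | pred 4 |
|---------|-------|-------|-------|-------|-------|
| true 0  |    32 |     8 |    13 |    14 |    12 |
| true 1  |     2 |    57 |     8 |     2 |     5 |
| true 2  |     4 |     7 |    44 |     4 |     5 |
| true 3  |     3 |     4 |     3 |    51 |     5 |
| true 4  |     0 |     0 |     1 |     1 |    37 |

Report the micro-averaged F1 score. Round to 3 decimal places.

Micro-averaging pools counts across classes: ΣTP=221, ΣFP=101, ΣFN=101.
Micro-F1 score = 2·TP/(2·TP+FP+FN) on pooled counts = 0.686 (equals overall accuracy in single-label multiclass).

0.686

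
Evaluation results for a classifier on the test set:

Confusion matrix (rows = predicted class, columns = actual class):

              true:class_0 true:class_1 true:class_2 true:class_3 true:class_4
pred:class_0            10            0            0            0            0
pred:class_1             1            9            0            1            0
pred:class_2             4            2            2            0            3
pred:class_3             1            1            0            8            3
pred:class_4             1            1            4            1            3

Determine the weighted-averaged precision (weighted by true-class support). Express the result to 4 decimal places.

Per-class precision (TP/(TP+FP)):
  class_0: TP=10, FP=0+0+0+0=0 → 10/10 = 1.00000
  class_1: TP=9, FP=1+0+1+0=2 → 9/11 = 0.81818
  class_2: TP=2, FP=4+2+0+3=9 → 2/11 = 0.18182
  class_3: TP=8, FP=1+1+0+3=5 → 8/13 = 0.61538
  class_4: TP=3, FP=1+1+4+1=7 → 3/10 = 0.30000
Weighted-precision = Σ (supportᵢ/N)·precisionᵢ with N=55: (17/55)·1.00000 + (13/55)·0.81818 + (6/55)·0.18182 + (10/55)·0.61538 + (9/55)·0.30000 = 0.6833

0.6833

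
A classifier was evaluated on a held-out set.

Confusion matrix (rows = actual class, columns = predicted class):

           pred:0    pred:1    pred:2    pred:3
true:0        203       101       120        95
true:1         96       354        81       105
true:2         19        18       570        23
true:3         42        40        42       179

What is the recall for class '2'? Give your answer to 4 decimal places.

Treat '2' as positive and all other classes as negative.
recall = TP/(TP+FN).
2: TP=570, FN=19+18+23=60 → 570/630 = 0.90476

0.9048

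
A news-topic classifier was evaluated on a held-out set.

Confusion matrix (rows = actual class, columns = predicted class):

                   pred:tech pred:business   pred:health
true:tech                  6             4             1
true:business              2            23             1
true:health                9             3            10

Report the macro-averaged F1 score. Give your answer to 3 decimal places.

0.613

Per-class F1 score (2·TP/(2·TP+FP+FN)):
  tech: TP=6, FP=2+9=11, FN=4+1=5 → 12/28 = 0.4286
  business: TP=23, FP=4+3=7, FN=2+1=3 → 46/56 = 0.8214
  health: TP=10, FP=1+1=2, FN=9+3=12 → 20/34 = 0.5882
Macro-F1 score = mean = (0.4286 + 0.8214 + 0.5882) / 3 = 0.613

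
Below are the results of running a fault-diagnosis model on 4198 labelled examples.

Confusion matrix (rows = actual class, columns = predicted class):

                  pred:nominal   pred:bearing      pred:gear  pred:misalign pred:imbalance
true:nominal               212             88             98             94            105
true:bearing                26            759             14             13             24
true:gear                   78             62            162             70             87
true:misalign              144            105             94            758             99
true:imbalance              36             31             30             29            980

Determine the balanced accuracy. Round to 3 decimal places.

0.627

Balanced accuracy = mean of per-class recall.
  nominal: recall = 212/597 = 0.3551
  bearing: recall = 759/836 = 0.9079
  gear: recall = 162/459 = 0.3529
  misalign: recall = 758/1200 = 0.6317
  imbalance: recall = 980/1106 = 0.8861
Mean = (0.3551 + 0.9079 + 0.3529 + 0.6317 + 0.8861) / 5 = 0.627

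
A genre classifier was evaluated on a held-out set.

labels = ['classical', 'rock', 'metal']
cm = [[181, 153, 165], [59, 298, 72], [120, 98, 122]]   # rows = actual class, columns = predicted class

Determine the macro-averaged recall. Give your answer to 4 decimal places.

0.4721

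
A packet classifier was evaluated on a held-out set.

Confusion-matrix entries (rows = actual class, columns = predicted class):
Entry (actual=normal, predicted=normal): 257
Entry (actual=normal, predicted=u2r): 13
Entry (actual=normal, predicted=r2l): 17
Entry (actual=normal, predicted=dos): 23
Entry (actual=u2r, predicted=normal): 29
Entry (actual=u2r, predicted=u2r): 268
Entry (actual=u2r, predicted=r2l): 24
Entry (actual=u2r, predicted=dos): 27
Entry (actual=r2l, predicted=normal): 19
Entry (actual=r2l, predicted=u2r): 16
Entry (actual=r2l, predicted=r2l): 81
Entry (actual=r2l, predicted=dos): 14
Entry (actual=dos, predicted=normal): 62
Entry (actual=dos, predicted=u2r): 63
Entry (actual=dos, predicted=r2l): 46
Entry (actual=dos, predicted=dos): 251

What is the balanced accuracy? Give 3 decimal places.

0.704

Balanced accuracy = mean of per-class recall.
  normal: recall = 257/310 = 0.8290
  u2r: recall = 268/348 = 0.7701
  r2l: recall = 81/130 = 0.6231
  dos: recall = 251/422 = 0.5948
Mean = (0.8290 + 0.7701 + 0.6231 + 0.5948) / 4 = 0.704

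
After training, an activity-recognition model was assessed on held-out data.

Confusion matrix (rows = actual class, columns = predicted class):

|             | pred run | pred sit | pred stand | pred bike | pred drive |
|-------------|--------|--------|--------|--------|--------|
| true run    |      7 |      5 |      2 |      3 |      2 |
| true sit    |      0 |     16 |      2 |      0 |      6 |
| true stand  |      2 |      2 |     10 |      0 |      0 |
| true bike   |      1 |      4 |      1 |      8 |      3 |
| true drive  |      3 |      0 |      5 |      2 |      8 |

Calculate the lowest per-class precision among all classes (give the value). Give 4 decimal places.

Per-class precision (TP/(TP+FP)):
  run: TP=7, FP=0+2+1+3=6 → 7/13 = 0.53846
  sit: TP=16, FP=5+2+4+0=11 → 16/27 = 0.59259
  stand: TP=10, FP=2+2+1+5=10 → 10/20 = 0.50000
  bike: TP=8, FP=3+0+0+2=5 → 8/13 = 0.61538
  drive: TP=8, FP=2+6+0+3=11 → 8/19 = 0.42105
Lowest is class 'drive' with precision = 0.4211.

0.4211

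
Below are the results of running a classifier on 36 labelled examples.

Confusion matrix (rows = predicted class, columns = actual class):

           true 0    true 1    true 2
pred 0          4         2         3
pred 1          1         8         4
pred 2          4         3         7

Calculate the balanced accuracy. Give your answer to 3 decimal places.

0.520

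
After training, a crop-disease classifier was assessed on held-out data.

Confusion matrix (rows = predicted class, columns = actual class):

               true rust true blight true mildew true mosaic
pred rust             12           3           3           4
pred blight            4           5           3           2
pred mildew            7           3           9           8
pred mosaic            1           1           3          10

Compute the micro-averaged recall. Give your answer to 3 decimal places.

0.462

Micro-averaging pools counts across classes: ΣTP=36, ΣFP=42, ΣFN=42.
Micro-recall = TP/(TP+FN) on pooled counts = 0.462 (equals overall accuracy in single-label multiclass).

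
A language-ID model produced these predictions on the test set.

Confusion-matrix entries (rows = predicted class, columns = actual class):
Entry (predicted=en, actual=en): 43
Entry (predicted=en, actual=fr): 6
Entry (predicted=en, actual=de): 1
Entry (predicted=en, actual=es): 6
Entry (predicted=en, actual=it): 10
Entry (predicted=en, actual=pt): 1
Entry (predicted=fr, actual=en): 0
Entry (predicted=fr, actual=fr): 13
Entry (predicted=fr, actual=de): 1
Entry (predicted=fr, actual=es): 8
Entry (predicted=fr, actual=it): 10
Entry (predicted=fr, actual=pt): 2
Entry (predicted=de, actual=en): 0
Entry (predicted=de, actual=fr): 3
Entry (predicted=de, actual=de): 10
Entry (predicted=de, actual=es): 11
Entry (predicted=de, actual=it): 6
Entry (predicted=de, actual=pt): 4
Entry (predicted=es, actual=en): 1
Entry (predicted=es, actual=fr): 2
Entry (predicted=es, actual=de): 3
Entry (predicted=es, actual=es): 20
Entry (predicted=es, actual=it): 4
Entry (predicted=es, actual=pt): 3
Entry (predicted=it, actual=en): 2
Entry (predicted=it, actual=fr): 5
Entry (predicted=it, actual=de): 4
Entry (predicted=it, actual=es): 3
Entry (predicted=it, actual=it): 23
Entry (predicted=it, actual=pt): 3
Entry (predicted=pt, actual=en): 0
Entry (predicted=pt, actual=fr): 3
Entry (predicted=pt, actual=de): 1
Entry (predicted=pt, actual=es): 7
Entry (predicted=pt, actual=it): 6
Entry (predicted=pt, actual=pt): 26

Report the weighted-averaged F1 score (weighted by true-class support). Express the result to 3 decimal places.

Per-class F1 score (2·TP/(2·TP+FP+FN)):
  en: TP=43, FP=6+1+6+10+1=24, FN=0+0+1+2+0=3 → 86/113 = 0.7611
  fr: TP=13, FP=0+1+8+10+2=21, FN=6+3+2+5+3=19 → 26/66 = 0.3939
  de: TP=10, FP=0+3+11+6+4=24, FN=1+1+3+4+1=10 → 20/54 = 0.3704
  es: TP=20, FP=1+2+3+4+3=13, FN=6+8+11+3+7=35 → 40/88 = 0.4545
  it: TP=23, FP=2+5+4+3+3=17, FN=10+10+6+4+6=36 → 46/99 = 0.4646
  pt: TP=26, FP=0+3+1+7+6=17, FN=1+2+4+3+3=13 → 52/82 = 0.6341
Weighted-F1 score = Σ (supportᵢ/N)·F1 scoreᵢ with N=251: (46/251)·0.7611 + (32/251)·0.3939 + (20/251)·0.3704 + (55/251)·0.4545 + (59/251)·0.4646 + (39/251)·0.6341 = 0.527

0.527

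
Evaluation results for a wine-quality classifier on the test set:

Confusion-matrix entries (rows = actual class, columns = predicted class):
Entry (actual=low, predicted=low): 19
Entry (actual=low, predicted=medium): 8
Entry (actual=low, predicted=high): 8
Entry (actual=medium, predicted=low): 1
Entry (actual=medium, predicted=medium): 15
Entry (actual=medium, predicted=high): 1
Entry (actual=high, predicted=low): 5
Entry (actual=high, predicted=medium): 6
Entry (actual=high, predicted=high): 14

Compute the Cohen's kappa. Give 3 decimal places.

Observed agreement pₒ = trace/N = 48/77 = 0.6234
Expected agreement pₑ = Σ (rowᵢ·colᵢ)/N² = (35·25 + 17·29 + 25·23)/77² = 0.3277
κ = (pₒ − pₑ)/(1 − pₑ) = (0.6234 − 0.3277)/(1 − 0.3277) = 0.440

0.440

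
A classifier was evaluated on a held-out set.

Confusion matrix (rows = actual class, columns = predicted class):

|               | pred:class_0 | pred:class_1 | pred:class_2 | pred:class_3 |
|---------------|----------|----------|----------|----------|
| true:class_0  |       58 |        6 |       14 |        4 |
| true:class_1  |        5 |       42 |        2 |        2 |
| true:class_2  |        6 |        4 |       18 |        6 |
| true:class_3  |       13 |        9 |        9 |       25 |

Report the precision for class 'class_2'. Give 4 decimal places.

0.4186

Take TP from the diagonal, FP from the rest of the 'class_2' prediction marginal, FN from the rest of the 'class_2' actual marginal.
precision = TP/(TP+FP).
class_2: TP=18, FP=14+2+9=25 → 18/43 = 0.41860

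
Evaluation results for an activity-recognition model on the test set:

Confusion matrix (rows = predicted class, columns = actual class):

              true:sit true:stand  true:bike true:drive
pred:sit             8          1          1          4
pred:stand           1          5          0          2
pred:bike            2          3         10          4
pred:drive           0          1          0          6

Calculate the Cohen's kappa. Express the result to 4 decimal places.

Observed agreement pₒ = trace/N = 29/48 = 0.60417
Expected agreement pₑ = Σ (rowᵢ·colᵢ)/N² = (11·14 + 10·8 + 11·19 + 16·7)/48² = 0.24089
κ = (pₒ − pₑ)/(1 − pₑ) = (0.60417 − 0.24089)/(1 − 0.24089) = 0.4786

0.4786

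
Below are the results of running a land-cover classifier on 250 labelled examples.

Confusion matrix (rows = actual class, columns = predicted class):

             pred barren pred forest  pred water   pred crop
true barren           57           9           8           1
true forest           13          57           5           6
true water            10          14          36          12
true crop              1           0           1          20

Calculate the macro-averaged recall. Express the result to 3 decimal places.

Per-class recall (TP/(TP+FN)):
  barren: TP=57, FN=9+8+1=18 → 57/75 = 0.7600
  forest: TP=57, FN=13+5+6=24 → 57/81 = 0.7037
  water: TP=36, FN=10+14+12=36 → 36/72 = 0.5000
  crop: TP=20, FN=1+0+1=2 → 20/22 = 0.9091
Macro-recall = mean = (0.7600 + 0.7037 + 0.5000 + 0.9091) / 4 = 0.718

0.718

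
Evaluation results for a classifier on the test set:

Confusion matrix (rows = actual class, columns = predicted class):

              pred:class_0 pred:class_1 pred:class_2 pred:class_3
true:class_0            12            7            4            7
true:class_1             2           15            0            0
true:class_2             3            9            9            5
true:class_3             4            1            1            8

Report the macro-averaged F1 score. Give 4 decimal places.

Per-class F1 score (2·TP/(2·TP+FP+FN)):
  class_0: TP=12, FP=2+3+4=9, FN=7+4+7=18 → 24/51 = 0.47059
  class_1: TP=15, FP=7+9+1=17, FN=2+0+0=2 → 30/49 = 0.61224
  class_2: TP=9, FP=4+0+1=5, FN=3+9+5=17 → 18/40 = 0.45000
  class_3: TP=8, FP=7+0+5=12, FN=4+1+1=6 → 16/34 = 0.47059
Macro-F1 score = mean = (0.47059 + 0.61224 + 0.45000 + 0.47059) / 4 = 0.5009

0.5009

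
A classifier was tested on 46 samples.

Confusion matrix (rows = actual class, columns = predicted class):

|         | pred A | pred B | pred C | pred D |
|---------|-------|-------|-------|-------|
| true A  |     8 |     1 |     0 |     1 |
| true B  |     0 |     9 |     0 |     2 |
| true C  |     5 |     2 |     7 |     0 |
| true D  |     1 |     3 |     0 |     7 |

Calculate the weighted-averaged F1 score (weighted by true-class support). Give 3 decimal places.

Per-class F1 score (2·TP/(2·TP+FP+FN)):
  A: TP=8, FP=0+5+1=6, FN=1+0+1=2 → 16/24 = 0.6667
  B: TP=9, FP=1+2+3=6, FN=0+0+2=2 → 18/26 = 0.6923
  C: TP=7, FP=0+0+0=0, FN=5+2+0=7 → 14/21 = 0.6667
  D: TP=7, FP=1+2+0=3, FN=1+3+0=4 → 14/21 = 0.6667
Weighted-F1 score = Σ (supportᵢ/N)·F1 scoreᵢ with N=46: (10/46)·0.6667 + (11/46)·0.6923 + (14/46)·0.6667 + (11/46)·0.6667 = 0.673

0.673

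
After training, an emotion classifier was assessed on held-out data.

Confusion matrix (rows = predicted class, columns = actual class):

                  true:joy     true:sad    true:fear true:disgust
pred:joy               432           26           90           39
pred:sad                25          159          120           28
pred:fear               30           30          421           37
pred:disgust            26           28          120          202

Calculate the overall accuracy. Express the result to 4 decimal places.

0.6696

Accuracy = trace / total = (432+159+421+202=1214) / 1813 = 1214/1813 = 0.6696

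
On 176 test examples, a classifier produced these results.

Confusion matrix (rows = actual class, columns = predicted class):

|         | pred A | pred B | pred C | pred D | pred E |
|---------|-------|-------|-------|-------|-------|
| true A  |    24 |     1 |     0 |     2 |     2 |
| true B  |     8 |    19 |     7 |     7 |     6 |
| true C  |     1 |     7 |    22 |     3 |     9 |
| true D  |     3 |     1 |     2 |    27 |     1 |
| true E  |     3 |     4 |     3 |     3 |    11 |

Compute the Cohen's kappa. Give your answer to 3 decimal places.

0.482

Observed agreement pₒ = trace/N = 103/176 = 0.5852
Expected agreement pₑ = Σ (rowᵢ·colᵢ)/N² = (29·39 + 47·32 + 42·34 + 34·42 + 24·29)/176² = 0.1997
κ = (pₒ − pₑ)/(1 − pₑ) = (0.5852 − 0.1997)/(1 − 0.1997) = 0.482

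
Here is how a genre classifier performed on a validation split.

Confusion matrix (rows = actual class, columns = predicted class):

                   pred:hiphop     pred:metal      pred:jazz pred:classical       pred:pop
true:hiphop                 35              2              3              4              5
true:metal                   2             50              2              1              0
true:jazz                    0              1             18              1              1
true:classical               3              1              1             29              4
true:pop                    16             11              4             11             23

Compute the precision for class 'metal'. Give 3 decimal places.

One-vs-rest for 'metal': TP = diagonal; FP = other classes predicted 'metal'; FN = 'metal' predicted as other.
precision = TP/(TP+FP).
metal: TP=50, FP=2+1+1+11=15 → 50/65 = 0.7692

0.769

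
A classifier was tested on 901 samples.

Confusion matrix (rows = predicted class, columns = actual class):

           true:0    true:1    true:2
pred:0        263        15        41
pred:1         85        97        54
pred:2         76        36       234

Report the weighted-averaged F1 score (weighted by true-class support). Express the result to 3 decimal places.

0.669

Per-class F1 score (2·TP/(2·TP+FP+FN)):
  0: TP=263, FP=15+41=56, FN=85+76=161 → 526/743 = 0.7079
  1: TP=97, FP=85+54=139, FN=15+36=51 → 194/384 = 0.5052
  2: TP=234, FP=76+36=112, FN=41+54=95 → 468/675 = 0.6933
Weighted-F1 score = Σ (supportᵢ/N)·F1 scoreᵢ with N=901: (424/901)·0.7079 + (148/901)·0.5052 + (329/901)·0.6933 = 0.669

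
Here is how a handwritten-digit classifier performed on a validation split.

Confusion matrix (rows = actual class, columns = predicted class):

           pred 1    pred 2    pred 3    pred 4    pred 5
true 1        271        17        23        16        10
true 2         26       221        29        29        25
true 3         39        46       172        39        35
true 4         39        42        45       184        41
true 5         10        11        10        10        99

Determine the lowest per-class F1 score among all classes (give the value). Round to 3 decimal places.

Per-class F1 score (2·TP/(2·TP+FP+FN)):
  1: TP=271, FP=26+39+39+10=114, FN=17+23+16+10=66 → 542/722 = 0.7507
  2: TP=221, FP=17+46+42+11=116, FN=26+29+29+25=109 → 442/667 = 0.6627
  3: TP=172, FP=23+29+45+10=107, FN=39+46+39+35=159 → 344/610 = 0.5639
  4: TP=184, FP=16+29+39+10=94, FN=39+42+45+41=167 → 368/629 = 0.5851
  5: TP=99, FP=10+25+35+41=111, FN=10+11+10+10=41 → 198/350 = 0.5657
Lowest is class '3' with F1 score = 0.564.

0.564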